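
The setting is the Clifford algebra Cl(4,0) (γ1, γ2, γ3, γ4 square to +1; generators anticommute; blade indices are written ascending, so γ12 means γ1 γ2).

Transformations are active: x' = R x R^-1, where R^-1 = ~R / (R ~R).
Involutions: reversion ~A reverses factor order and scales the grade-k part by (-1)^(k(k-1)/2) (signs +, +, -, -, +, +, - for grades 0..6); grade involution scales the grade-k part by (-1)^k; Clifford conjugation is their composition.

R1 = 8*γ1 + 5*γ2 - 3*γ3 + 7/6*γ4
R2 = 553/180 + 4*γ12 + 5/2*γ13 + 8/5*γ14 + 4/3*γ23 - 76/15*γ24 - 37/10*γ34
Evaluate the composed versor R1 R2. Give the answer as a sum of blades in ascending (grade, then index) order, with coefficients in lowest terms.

Distribute over the terms of R1 (each basis-blade product reordered to ascending indices, repeated generators contracted through their squares):
(8*γ1) R2 = 1106/45*γ1 + 32*γ2 + 20*γ3 + 64/5*γ4 + 32/3*γ123 - 608/15*γ124 - 148/5*γ134
(5*γ2) R2 = -20*γ1 + 553/36*γ2 + 20/3*γ3 - 76/3*γ4 - 25/2*γ123 - 8*γ124 - 37/2*γ234
(-3*γ3) R2 = 15/2*γ1 + 4*γ2 - 553/60*γ3 + 111/10*γ4 - 12*γ123 + 24/5*γ134 - 76/5*γ234
(7/6*γ4) R2 = -28/15*γ1 + 266/45*γ2 + 259/60*γ3 + 3871/1080*γ4 + 14/3*γ124 + 35/12*γ134 + 14/9*γ234
Summing the partial products and collecting blades:
Answer: 919/90*γ1 + 10309/180*γ2 + 653/30*γ3 + 2323/1080*γ4 - 83/6*γ123 - 658/15*γ124 - 1313/60*γ134 - 2893/90*γ234


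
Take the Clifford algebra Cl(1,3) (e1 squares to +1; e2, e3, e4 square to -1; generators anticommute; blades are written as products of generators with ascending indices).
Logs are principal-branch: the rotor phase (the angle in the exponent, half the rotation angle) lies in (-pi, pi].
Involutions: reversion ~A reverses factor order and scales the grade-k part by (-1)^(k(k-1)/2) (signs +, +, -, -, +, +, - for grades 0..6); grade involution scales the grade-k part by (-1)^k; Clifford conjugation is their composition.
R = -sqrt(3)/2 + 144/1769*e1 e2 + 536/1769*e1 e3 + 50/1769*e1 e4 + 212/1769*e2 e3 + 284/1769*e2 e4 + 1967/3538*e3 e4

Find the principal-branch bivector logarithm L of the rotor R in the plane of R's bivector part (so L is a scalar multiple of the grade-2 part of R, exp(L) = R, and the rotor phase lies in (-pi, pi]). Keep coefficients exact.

The scalar part of R is -sqrt(3)/2, so the principal-branch rotor phase is pinned; divide the bivector part by its sine to get the unit plane — L is the phase times that plane.
Concretely: cos(phase) = -sqrt(3)/2 gives phase = ±5*pi/6, and since phase/sin(phase) is even the sign is immaterial: L = (phase/sin(phase)) * <R>_2 = (5*pi/3) * <R>_2.
Answer: 240*pi/1769*e1 e2 + 2680*pi/5307*e1 e3 + 250*pi/5307*e1 e4 + 1060*pi/5307*e2 e3 + 1420*pi/5307*e2 e4 + 9835*pi/10614*e3 e4


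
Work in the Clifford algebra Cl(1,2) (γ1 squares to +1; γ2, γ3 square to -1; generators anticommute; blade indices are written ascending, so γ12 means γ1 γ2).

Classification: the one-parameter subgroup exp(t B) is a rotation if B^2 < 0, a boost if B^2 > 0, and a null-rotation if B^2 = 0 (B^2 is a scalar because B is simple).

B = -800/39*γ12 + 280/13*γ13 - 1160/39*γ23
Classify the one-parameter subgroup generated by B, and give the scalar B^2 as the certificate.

B^2 term by term: the squares give (-800/39)^2*(γ12)^2 + (280/13)^2*(γ13)^2 + (-1160/39)^2*(γ23)^2 = 640000/1521*(+1) + 78400/169*(+1) + 1345600/1521*(-1) = 0 (each basis 2-blade squares to minus the product of its generators' squares); cross terms between blades sharing an index anticommute and cancel. So B^2 = 0.
Answer: null-rotation, certificate B^2 = 0. The scalar 0 is the complete invariant here: its sign names the subgroup type.


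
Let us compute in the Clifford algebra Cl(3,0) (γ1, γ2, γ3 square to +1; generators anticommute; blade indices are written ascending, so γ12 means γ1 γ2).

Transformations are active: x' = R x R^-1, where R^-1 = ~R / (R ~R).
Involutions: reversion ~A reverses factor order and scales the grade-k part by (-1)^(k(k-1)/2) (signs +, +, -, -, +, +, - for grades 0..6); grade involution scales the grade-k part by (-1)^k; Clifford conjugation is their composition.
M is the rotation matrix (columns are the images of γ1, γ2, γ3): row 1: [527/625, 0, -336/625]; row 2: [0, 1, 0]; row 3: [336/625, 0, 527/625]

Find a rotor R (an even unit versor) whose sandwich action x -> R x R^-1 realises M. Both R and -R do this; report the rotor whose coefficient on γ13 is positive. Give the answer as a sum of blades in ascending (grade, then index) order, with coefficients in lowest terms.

Method: write R = a + b12*γ12 + b13*γ13 + b23*γ23 with a^2 + b12^2 + b13^2 + b23^2 = 1 (so R^-1 = ~R). Expanding the columns R e_j ~R gives tr M = 4a^2 - 1 and, from the antisymmetric part, M21 - M12 = -4a*b12, M13 - M31 = 4a*b13, M32 - M23 = -4a*b23.
Here tr M = 1679/625, so a^2 = (1 + tr M)/4 = 576/625 and a = ±24/25. Taking a = 24/25: M21 - M12 = 0, M13 - M31 = -672/625, M32 - M23 = 0, giving b12 = 0, b13 = -7/25, b23 = 0, i.e. R = 24/25 - 7/25*γ13.
Its γ13 coefficient is negative, so report the other preimage -R.
Answer: -24/25 + 7/25*γ13. Why the constraint matters: R and -R act identically through the sandwich — M has trace 1679/625 either way — so only the sign condition on γ13 picks one of the two preimages.


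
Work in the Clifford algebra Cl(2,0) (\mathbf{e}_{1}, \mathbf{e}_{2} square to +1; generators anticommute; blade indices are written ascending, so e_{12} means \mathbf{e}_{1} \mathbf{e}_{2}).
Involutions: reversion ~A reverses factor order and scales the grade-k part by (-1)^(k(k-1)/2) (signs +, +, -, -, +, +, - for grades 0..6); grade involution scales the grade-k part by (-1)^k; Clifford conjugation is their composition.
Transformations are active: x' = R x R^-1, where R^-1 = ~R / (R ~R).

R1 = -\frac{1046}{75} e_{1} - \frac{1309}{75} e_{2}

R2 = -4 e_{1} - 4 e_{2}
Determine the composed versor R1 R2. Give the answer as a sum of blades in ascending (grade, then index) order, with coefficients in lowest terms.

Distribute over the terms of R1 (each basis-blade product reordered to ascending indices, repeated generators contracted through their squares):
(-\frac{1046}{75} e_{1}) R2 = \frac{4184}{75} + \frac{4184}{75} e_{12}
(-\frac{1309}{75} e_{2}) R2 = \frac{5236}{75} - \frac{5236}{75} e_{12}
Summing the partial products and collecting blades:
Answer: \frac{628}{5} - \frac{1052}{75} e_{12}


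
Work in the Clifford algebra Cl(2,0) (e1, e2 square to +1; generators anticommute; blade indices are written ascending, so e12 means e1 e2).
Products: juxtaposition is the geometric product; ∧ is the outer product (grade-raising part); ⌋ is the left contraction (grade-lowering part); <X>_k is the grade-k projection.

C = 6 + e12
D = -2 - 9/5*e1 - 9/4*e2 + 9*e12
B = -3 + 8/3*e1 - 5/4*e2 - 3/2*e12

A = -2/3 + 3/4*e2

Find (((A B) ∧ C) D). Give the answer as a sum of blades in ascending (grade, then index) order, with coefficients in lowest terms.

step 1: 17/16 - 47/72*e1 - 17/12*e2 - e12
step 2: 51/8 - 47/12*e1 - 17/2*e2 - 79/16*e12
step 3: 4629/80 + 80609/960*e1 - 6637/160*e2 + 4861/80*e12
Answer: 4629/80 + 80609/960*e1 - 6637/160*e2 + 4861/80*e12


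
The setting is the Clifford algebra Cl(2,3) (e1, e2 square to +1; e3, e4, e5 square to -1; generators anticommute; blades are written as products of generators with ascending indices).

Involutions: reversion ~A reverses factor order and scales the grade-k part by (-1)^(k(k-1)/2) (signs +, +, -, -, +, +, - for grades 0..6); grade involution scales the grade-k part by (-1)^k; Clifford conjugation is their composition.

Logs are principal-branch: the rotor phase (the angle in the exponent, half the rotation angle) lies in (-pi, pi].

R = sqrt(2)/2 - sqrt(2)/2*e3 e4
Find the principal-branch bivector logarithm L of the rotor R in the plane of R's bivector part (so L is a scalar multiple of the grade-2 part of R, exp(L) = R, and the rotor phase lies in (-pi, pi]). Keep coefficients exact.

The scalar part of R is sqrt(2)/2, which pins the rotor phase on the principal branch; dividing the bivector part by the sine of that phase recovers the unit plane, and L is the phase times that plane.
Concretely: cos(phase) = sqrt(2)/2 gives phase = ±pi/4, and since phase/sin(phase) is even the sign is immaterial: L = (phase/sin(phase)) * <R>_2 = (sqrt(2)*pi/4) * <R>_2.
Answer: -pi/4*e3 e4


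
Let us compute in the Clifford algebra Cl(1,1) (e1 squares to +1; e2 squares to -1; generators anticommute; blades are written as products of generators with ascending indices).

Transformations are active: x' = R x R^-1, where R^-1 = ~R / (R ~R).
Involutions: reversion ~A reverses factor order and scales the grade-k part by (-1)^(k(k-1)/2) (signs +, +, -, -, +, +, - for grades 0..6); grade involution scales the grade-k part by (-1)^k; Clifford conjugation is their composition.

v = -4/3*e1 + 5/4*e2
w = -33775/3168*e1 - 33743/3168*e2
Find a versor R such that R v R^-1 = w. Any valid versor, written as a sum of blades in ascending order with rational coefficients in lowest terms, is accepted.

Sketch: the shared square 31/144 makes R = v + w = -37999/3168*e1 - 29783/3168*e2 the natural versor; its sandwich fixes that direction, negates (v - w)/2, and sends v to w.
Answer: -37999/3168*e1 - 29783/3168*e2


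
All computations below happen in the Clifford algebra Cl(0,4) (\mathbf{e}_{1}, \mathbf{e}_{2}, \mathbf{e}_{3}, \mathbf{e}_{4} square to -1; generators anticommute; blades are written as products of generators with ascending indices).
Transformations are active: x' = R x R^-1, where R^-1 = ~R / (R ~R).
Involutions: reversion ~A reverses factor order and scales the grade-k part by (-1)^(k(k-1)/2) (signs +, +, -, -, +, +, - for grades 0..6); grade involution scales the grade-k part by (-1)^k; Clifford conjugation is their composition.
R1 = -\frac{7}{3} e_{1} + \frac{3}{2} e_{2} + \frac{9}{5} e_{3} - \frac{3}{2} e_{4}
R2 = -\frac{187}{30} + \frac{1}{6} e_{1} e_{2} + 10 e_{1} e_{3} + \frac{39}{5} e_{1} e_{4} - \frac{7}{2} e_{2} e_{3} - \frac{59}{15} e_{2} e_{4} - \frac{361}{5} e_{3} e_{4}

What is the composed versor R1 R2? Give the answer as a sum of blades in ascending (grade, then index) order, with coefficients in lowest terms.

Distribute over the terms of R1 (each basis-blade product reordered to ascending indices, repeated generators contracted through their squares):
(-\frac{7}{3} e_{1}) R2 = \frac{1309}{90} e_{1} + \frac{7}{18} e_{2} + \frac{70}{3} e_{3} + \frac{91}{5} e_{4} + \frac{49}{6} e_{1} e_{2} e_{3} + \frac{413}{45} e_{1} e_{2} e_{4} + \frac{2527}{15} e_{1} e_{3} e_{4}
(\frac{3}{2} e_{2}) R2 = \frac{1}{4} e_{1} - \frac{187}{20} e_{2} + \frac{21}{4} e_{3} + \frac{59}{10} e_{4} - 15 e_{1} e_{2} e_{3} - \frac{117}{10} e_{1} e_{2} e_{4} - \frac{1083}{10} e_{2} e_{3} e_{4}
(\frac{9}{5} e_{3}) R2 = 18 e_{1} - \frac{63}{10} e_{2} - \frac{561}{50} e_{3} + \frac{3249}{25} e_{4} + \frac{3}{10} e_{1} e_{2} e_{3} - \frac{351}{25} e_{1} e_{3} e_{4} + \frac{177}{25} e_{2} e_{3} e_{4}
(-\frac{3}{2} e_{4}) R2 = -\frac{117}{10} e_{1} + \frac{59}{10} e_{2} + \frac{1083}{10} e_{3} + \frac{187}{20} e_{4} - \frac{1}{4} e_{1} e_{2} e_{4} - 15 e_{1} e_{3} e_{4} + \frac{21}{4} e_{2} e_{3} e_{4}
Summing the partial products and collecting blades:
Answer: \frac{3797}{180} e_{1} - \frac{337}{36} e_{2} + \frac{37699}{300} e_{3} + \frac{16341}{100} e_{4} - \frac{98}{15} e_{1} e_{2} e_{3} - \frac{499}{180} e_{1} e_{2} e_{4} + \frac{10457}{75} e_{1} e_{3} e_{4} - \frac{9597}{100} e_{2} e_{3} e_{4}


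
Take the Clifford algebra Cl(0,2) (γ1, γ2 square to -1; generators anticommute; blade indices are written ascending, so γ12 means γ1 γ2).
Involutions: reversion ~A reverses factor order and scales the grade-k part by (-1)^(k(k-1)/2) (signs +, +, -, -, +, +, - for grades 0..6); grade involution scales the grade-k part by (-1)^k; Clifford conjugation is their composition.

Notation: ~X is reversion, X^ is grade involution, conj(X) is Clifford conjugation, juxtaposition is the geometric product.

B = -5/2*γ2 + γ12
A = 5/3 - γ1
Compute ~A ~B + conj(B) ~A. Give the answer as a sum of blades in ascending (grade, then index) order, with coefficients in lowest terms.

first term: -31/6*γ2 + 5/6*γ12
second term: 31/6*γ2 + 5/6*γ12
Answer: 5/3*γ12


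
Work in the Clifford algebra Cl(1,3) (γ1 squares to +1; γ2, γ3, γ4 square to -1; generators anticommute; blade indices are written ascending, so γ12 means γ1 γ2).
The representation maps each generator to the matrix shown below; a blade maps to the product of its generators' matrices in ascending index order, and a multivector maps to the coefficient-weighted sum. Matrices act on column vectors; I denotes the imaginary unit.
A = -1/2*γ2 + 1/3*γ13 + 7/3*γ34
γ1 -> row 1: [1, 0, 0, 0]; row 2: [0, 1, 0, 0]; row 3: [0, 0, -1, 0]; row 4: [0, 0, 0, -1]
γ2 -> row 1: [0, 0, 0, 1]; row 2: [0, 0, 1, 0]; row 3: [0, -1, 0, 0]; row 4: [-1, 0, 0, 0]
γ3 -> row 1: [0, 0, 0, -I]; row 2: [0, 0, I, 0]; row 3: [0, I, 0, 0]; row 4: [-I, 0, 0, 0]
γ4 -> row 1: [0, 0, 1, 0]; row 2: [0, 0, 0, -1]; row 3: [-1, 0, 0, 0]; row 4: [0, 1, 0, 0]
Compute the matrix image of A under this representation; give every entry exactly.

Bivector images (products of the table entries): rho(γ13) = rho(γ1)rho(γ3) = row 1: [0, 0, 0, -I]; row 2: [0, 0, I, 0]; row 3: [0, -I, 0, 0]; row 4: [I, 0, 0, 0]; rho(γ34) = rho(γ3)rho(γ4) = row 1: [0, -I, 0, 0]; row 2: [-I, 0, 0, 0]; row 3: [0, 0, 0, -I]; row 4: [0, 0, -I, 0].
M = (-1/2)*rho(γ2) + (1/3)*rho(γ13) + (7/3)*rho(γ34), summed entrywise:
Answer: row 1: [0, -7*I/3, 0, -1/2 - I/3]; row 2: [-7*I/3, 0, -1/2 + I/3, 0]; row 3: [0, 1/2 - I/3, 0, -7*I/3]; row 4: [1/2 + I/3, 0, -7*I/3, 0]


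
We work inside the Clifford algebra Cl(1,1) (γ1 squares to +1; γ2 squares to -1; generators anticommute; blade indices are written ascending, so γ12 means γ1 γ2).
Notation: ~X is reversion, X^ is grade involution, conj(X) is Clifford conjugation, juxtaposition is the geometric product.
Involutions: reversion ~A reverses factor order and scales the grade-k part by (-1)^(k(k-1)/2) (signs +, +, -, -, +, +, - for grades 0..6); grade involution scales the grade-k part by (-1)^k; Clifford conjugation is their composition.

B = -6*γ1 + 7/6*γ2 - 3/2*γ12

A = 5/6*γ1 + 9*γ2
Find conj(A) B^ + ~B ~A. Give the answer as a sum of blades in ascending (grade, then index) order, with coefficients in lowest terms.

first term: -31/2 + 27/2*γ1 + 5/4*γ2 + 1979/36*γ12
second term: -31/2 - 27/2*γ1 - 5/4*γ2 - 1979/36*γ12
Answer: -31


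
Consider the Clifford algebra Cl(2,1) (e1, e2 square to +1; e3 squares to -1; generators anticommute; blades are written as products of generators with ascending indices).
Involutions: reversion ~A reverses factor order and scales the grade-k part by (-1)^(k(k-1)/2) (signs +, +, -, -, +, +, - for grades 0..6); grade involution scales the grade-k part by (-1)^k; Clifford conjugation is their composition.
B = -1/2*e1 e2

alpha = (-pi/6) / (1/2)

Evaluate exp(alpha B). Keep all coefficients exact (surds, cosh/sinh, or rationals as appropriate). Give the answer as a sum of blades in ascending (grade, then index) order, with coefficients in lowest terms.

B^2 = (-1/2)^2*(e1 e2)^2 = 1/4*(-1) = -1/4 (a basis 2-blade squares to minus the product of its generators' squares).
B^2 = -1/4 — B^2 < 0, so the exponential closes trigonometrically: l = 1/2, alpha*l = -pi/6, so exp(alpha B) = cos(-pi/6) + (sin(-pi/6)/(1/2))*B = sqrt(3)/2 + (-1)*B.
Answer: sqrt(3)/2 + 1/2*e1 e2


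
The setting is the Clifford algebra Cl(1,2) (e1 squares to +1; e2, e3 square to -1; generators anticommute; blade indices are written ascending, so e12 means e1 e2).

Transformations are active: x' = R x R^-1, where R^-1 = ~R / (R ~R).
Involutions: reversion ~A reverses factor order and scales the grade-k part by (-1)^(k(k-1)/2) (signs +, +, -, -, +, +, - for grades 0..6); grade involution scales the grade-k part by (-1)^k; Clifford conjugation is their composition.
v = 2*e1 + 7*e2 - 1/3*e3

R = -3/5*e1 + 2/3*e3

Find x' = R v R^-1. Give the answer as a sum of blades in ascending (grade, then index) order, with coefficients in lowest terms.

~R = -3/5*e1 + 2/3*e3, and R ~R = -19/225, so R^-1 = ~R / (-19/225).
R v = -44/45 - 21/5*e12 - 17/15*e13 - 14/3*e23
Answer: -302/19*e1 - 7*e2 + 899/57*e3


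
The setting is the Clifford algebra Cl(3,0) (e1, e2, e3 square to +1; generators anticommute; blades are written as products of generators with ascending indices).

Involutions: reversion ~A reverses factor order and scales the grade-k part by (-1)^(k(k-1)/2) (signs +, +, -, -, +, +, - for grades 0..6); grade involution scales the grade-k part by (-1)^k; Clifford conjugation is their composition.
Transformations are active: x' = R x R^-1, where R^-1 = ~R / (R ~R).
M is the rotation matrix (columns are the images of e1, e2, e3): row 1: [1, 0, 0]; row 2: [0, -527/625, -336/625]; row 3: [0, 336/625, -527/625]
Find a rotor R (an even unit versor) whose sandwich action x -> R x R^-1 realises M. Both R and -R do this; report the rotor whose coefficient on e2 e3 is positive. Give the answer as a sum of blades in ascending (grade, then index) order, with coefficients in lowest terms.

Method: write R = a + b12*e1 e2 + b13*e1 e3 + b23*e2 e3 with a^2 + b12^2 + b13^2 + b23^2 = 1 (so R^-1 = ~R). Expanding the columns R e_j ~R gives tr M = 4a^2 - 1 and, from the antisymmetric part, M21 - M12 = -4a*b12, M13 - M31 = 4a*b13, M32 - M23 = -4a*b23.
Here tr M = -429/625, so a^2 = (1 + tr M)/4 = 49/625 and a = ±7/25. Taking a = 7/25: M21 - M12 = 0, M13 - M31 = 0, M32 - M23 = 672/625, giving b12 = 0, b13 = 0, b23 = -24/25, i.e. R = 7/25 - 24/25*e2 e3.
Its e2 e3 coefficient is negative, so report the other preimage -R.
Answer: -7/25 + 24/25*e2 e3. Why the constraint matters: R and -R act identically through the sandwich — M has trace -429/625 either way — so only the sign condition on e2 e3 picks one of the two preimages.


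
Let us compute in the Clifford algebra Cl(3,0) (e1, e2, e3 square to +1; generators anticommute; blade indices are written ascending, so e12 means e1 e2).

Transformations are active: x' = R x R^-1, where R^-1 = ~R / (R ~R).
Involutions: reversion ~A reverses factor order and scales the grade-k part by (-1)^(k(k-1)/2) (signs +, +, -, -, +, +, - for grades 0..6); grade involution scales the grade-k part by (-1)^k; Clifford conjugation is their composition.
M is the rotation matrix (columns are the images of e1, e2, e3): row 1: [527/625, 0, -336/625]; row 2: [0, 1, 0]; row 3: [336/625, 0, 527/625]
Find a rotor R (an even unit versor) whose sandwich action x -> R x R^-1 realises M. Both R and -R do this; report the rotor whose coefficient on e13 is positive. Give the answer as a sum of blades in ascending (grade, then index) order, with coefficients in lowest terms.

Method: write R = a + b12*e12 + b13*e13 + b23*e23 with a^2 + b12^2 + b13^2 + b23^2 = 1 (so R^-1 = ~R). Expanding the columns R e_j ~R gives tr M = 4a^2 - 1 and, from the antisymmetric part, M21 - M12 = -4a*b12, M13 - M31 = 4a*b13, M32 - M23 = -4a*b23.
Here tr M = 1679/625, so a^2 = (1 + tr M)/4 = 576/625 and a = ±24/25. Taking a = 24/25: M21 - M12 = 0, M13 - M31 = -672/625, M32 - M23 = 0, giving b12 = 0, b13 = -7/25, b23 = 0, i.e. R = 24/25 - 7/25*e13.
Its e13 coefficient is negative, so report the other preimage -R.
Answer: -24/25 + 7/25*e13. Why the constraint matters: R and -R act identically through the sandwich — M has trace 1679/625 either way — so only the sign condition on e13 picks one of the two preimages.


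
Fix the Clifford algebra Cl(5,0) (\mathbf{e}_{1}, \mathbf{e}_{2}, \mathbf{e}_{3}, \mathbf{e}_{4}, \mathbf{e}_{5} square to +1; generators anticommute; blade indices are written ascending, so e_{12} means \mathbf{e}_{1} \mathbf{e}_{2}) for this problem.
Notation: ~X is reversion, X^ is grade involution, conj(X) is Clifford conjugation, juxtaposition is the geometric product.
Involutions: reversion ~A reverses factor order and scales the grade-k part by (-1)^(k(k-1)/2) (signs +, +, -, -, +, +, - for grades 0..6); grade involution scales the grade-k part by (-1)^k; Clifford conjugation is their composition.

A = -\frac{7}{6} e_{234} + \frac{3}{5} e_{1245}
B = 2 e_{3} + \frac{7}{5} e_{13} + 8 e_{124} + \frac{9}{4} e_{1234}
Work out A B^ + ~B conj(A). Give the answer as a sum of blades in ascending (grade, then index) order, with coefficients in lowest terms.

first term: -\frac{21}{8} e_{1} - \frac{24}{5} e_{5} - \frac{28}{3} e_{13} - \frac{7}{3} e_{24} + \frac{27}{20} e_{35} - \frac{49}{30} e_{124} - \frac{21}{25} e_{2345} - \frac{6}{5} e_{12345}
second term: \frac{21}{8} e_{1} + \frac{24}{5} e_{5} + \frac{28}{3} e_{13} + \frac{7}{3} e_{24} - \frac{27}{20} e_{35} - \frac{49}{30} e_{124} - \frac{21}{25} e_{2345} + \frac{6}{5} e_{12345}
Answer: -\frac{49}{15} e_{124} - \frac{42}{25} e_{2345}


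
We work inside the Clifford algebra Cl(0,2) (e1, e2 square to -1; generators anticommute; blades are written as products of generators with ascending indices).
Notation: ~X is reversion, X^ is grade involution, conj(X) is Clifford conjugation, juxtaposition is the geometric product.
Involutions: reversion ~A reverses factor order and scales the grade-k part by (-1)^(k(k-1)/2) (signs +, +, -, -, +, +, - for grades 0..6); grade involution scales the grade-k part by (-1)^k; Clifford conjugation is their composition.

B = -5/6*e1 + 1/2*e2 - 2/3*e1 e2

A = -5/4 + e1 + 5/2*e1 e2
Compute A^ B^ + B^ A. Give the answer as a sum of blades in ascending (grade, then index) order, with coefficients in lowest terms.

first term: 5/2 + 5/24*e1 + 49/24*e2 + 4/3*e1 e2
second term: 5/6 - 55/24*e1 - 17/8*e2 + 4/3*e1 e2
Answer: 10/3 - 25/12*e1 - 1/12*e2 + 8/3*e1 e2


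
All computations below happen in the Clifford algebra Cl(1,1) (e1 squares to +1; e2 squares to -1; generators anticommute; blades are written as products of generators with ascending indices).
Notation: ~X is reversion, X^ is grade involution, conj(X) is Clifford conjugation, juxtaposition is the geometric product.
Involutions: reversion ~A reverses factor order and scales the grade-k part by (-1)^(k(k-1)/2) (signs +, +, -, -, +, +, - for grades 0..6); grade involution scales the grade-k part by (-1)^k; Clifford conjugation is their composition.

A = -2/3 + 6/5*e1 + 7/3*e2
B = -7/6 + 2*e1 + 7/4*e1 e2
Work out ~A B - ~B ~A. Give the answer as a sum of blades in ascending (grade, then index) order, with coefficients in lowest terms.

first term: 143/45 + 27/20*e1 - 28/45*e2 - 35/6*e1 e2
second term: 143/45 + 27/20*e1 - 28/45*e2 + 35/6*e1 e2
Answer: -35/3*e1 e2


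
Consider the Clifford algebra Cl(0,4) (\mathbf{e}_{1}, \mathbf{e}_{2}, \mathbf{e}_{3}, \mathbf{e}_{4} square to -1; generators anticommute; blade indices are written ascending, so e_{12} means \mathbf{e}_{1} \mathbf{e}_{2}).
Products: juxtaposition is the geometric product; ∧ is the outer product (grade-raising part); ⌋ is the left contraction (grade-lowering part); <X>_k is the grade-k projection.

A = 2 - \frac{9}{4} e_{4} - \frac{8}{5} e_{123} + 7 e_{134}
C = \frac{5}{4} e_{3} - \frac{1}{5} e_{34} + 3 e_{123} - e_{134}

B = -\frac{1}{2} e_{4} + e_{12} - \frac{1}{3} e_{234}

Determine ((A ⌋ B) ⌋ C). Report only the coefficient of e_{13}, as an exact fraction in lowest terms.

step 1: -\frac{9}{8} - e_{4} + 2 e_{12} - \frac{3}{4} e_{23} - \frac{2}{3} e_{234}
step 2: \frac{9}{4} e_{1} - \frac{1153}{160} e_{3} - e_{13} + \frac{9}{40} e_{34} - \frac{27}{8} e_{123} + \frac{9}{8} e_{134}
Answer: -1


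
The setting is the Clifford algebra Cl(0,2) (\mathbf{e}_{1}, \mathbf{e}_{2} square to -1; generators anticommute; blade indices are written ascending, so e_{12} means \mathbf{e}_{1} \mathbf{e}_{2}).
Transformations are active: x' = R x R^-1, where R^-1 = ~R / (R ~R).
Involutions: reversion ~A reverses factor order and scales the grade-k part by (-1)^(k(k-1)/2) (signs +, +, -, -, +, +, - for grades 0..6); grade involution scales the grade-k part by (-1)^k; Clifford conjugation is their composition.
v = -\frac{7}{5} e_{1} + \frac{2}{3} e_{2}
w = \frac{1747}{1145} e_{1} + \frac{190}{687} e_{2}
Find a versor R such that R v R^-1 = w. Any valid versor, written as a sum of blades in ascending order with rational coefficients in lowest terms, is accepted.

R = v + w = \frac{144}{1145} e_{1} + \frac{216}{229} e_{2} works: the equal norms (-\frac{541}{225}) guarantee its sandwich swaps v into w.
Answer: \frac{144}{1145} e_{1} + \frac{216}{229} e_{2}


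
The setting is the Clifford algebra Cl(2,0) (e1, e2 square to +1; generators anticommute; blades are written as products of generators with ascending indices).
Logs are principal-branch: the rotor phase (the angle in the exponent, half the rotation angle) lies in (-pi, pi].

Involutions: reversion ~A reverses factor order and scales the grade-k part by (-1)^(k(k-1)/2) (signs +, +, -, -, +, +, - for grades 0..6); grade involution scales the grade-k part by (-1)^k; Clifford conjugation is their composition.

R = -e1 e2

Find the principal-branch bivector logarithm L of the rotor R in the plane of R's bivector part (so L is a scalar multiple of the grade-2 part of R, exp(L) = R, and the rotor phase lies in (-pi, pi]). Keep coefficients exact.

The scalar part of R is 0, which pins the rotor phase on the principal branch; dividing the bivector part by the sine of that phase recovers the unit plane, and L is the phase times that plane.
Concretely: cos(phase) = 0 gives phase = ±pi/2, and since phase/sin(phase) is even the sign is immaterial: L = (phase/sin(phase)) * <R>_2 = (pi/2) * <R>_2.
Answer: -pi/2*e1 e2


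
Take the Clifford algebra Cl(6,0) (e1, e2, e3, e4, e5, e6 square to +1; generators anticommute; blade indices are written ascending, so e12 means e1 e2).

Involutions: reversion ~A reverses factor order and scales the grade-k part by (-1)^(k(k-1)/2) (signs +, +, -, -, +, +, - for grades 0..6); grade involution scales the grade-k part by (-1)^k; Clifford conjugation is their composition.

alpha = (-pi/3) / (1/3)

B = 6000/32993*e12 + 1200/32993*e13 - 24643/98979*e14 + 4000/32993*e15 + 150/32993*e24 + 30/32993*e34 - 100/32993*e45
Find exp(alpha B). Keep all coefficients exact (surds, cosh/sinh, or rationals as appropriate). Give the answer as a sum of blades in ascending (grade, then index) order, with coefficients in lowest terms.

B^2 term by term: the squares give (6000/32993)^2*(e12)^2 + (1200/32993)^2*(e13)^2 + (-24643/98979)^2*(e14)^2 + (4000/32993)^2*(e15)^2 + (150/32993)^2*(e24)^2 + (30/32993)^2*(e34)^2 + (-100/32993)^2*(e45)^2 = 36000000/1088538049*(-1) + 1440000/1088538049*(-1) + 607277449/9796842441*(-1) + 16000000/1088538049*(-1) + 22500/1088538049*(-1) + 900/1088538049*(-1) + 10000/1088538049*(-1) = -1/9 (each basis 2-blade squares to minus the product of its generators' squares); cross terms between blades sharing an index anticommute and cancel; the commuting (index-disjoint) pairs give grade-4 terms 2*c*c'*(blade product), which cancel blade by blade — e1234: 360000/1088538049 - 360000/1088538049 = 0; e1245: -1200000/1088538049 + 1200000/1088538049 = 0; e1345: -240000/1088538049 + 240000/1088538049 = 0 — confirming B is simple. So B^2 = -1/9.
B^2 = -1/9 — since the square is negative, the closed form is circular: l = 1/3, alpha*l = -pi/3, so exp(alpha B) = cos(-pi/3) + (sin(-pi/3)/(1/3))*B = 1/2 + (-3*sqrt(3)/2)*B.
Answer: 1/2 - 9000*sqrt(3)/32993*e12 - 1800*sqrt(3)/32993*e13 + 24643*sqrt(3)/65986*e14 - 6000*sqrt(3)/32993*e15 - 225*sqrt(3)/32993*e24 - 45*sqrt(3)/32993*e34 + 150*sqrt(3)/32993*e45


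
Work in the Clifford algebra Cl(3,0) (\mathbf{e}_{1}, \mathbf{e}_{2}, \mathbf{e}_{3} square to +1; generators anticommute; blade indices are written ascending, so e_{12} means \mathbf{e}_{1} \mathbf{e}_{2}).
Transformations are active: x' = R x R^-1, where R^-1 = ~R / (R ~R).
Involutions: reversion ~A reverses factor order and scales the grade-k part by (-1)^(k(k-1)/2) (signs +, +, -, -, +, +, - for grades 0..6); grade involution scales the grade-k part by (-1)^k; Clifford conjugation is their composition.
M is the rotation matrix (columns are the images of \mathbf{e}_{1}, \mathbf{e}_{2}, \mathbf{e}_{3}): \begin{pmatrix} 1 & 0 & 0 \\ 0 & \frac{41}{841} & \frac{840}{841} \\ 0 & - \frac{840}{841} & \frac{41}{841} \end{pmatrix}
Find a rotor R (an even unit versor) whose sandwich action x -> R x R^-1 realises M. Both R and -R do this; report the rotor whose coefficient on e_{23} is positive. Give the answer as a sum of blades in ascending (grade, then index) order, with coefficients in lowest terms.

Method: write R = a + b12*e_{12} + b13*e_{13} + b23*e_{23} with a^2 + b12^2 + b13^2 + b23^2 = 1 (so R^-1 = ~R). Expanding the columns R e_j ~R gives tr M = 4a^2 - 1 and, from the antisymmetric part, M21 - M12 = -4a*b12, M13 - M31 = 4a*b13, M32 - M23 = -4a*b23.
Here tr M = \frac{923}{841}, so a^2 = (1 + tr M)/4 = \frac{441}{841} and a = ±\frac{21}{29}. Taking a = \frac{21}{29}: M21 - M12 = 0, M13 - M31 = 0, M32 - M23 = -\frac{1680}{841}, giving b12 = 0, b13 = 0, b23 = \frac{20}{29}, i.e. R = \frac{21}{29} + \frac{20}{29} e_{23}.
Its e_{23} coefficient is already positive.
Answer: \frac{21}{29} + \frac{20}{29} e_{23}. Uniqueness: Spin(3) -> SO(3) maps R and -R to the same rotation of trace \frac{923}{841}; fixing the sign of the e_{23} coefficient removes the ambiguity.


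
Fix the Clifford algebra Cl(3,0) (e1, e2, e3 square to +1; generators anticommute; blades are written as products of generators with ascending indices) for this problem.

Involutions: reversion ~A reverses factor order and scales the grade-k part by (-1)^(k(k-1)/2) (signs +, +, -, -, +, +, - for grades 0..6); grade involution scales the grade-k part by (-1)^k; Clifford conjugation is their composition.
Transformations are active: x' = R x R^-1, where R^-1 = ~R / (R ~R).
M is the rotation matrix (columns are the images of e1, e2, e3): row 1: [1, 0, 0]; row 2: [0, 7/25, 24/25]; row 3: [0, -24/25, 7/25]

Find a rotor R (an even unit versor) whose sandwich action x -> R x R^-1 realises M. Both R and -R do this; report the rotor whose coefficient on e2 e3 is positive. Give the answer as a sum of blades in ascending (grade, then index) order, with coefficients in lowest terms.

Method: write R = a + b12*e1 e2 + b13*e1 e3 + b23*e2 e3 with a^2 + b12^2 + b13^2 + b23^2 = 1 (so R^-1 = ~R). Expanding the columns R e_j ~R gives tr M = 4a^2 - 1 and, from the antisymmetric part, M21 - M12 = -4a*b12, M13 - M31 = 4a*b13, M32 - M23 = -4a*b23.
Here tr M = 39/25, so a^2 = (1 + tr M)/4 = 16/25 and a = ±4/5. Taking a = 4/5: M21 - M12 = 0, M13 - M31 = 0, M32 - M23 = -48/25, giving b12 = 0, b13 = 0, b23 = 3/5, i.e. R = 4/5 + 3/5*e2 e3.
Its e2 e3 coefficient is already positive.
Answer: 4/5 + 3/5*e2 e3. Uniqueness: Spin(3) -> SO(3) maps R and -R to the same rotation of trace 39/25; fixing the sign of the e2 e3 coefficient removes the ambiguity.


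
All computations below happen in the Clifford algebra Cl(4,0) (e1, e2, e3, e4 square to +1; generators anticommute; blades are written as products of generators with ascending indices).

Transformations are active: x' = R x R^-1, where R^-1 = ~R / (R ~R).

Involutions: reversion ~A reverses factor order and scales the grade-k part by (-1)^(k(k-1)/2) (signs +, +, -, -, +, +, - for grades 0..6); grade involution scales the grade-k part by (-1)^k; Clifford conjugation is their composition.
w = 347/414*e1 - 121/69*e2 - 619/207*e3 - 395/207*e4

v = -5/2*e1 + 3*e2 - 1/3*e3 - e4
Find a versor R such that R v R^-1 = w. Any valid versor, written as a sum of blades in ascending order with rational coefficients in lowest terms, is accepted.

Here q(v) = q(w) = 589/36; the classical choice R = v + w = -344/207*e1 + 86/69*e2 - 688/207*e3 - 602/207*e4 then realises v -> w under the sandwich.
Answer: -344/207*e1 + 86/69*e2 - 688/207*e3 - 602/207*e4


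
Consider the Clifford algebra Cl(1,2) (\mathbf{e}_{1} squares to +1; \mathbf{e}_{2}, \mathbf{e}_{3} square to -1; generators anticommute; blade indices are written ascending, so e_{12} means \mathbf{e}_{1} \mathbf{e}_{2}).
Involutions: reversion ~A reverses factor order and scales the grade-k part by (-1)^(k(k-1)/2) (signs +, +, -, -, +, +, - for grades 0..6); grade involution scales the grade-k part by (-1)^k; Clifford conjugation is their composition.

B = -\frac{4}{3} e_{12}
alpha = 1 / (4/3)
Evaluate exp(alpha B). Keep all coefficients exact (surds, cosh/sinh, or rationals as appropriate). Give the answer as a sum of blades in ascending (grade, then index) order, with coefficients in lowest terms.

B^2 = (-\frac{4}{3})^2*(e_{12})^2 = \frac{16}{9}*(+1) = \frac{16}{9} (a basis 2-blade squares to minus the product of its generators' squares).
B^2 = \frac{16}{9} — the positive square puts this in the hyperbolic regime; l = \frac{4}{3}, alpha*l = 1, so exp(alpha B) = cosh(1) + (sinh(1)/(\frac{4}{3}))*B = \cosh{\left(1 \right)} + (\frac{3 \sinh{\left(1 \right)}}{4})*B.
Answer: \cosh{\left(1 \right)} - \sinh{\left(1 \right)} e_{12}


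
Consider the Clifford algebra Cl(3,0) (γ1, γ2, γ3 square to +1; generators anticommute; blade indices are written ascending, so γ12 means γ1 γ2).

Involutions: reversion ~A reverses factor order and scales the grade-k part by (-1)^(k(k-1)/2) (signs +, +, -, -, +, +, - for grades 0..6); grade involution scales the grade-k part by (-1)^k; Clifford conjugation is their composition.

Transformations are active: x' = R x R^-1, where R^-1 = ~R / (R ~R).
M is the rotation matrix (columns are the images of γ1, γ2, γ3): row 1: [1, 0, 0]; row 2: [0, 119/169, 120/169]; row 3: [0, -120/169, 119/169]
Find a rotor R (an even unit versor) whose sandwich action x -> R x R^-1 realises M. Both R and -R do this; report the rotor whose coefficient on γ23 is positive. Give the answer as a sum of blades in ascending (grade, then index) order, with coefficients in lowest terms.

Method: write R = a + b12*γ12 + b13*γ13 + b23*γ23 with a^2 + b12^2 + b13^2 + b23^2 = 1 (so R^-1 = ~R). Expanding the columns R e_j ~R gives tr M = 4a^2 - 1 and, from the antisymmetric part, M21 - M12 = -4a*b12, M13 - M31 = 4a*b13, M32 - M23 = -4a*b23.
Here tr M = 407/169, so a^2 = (1 + tr M)/4 = 144/169 and a = ±12/13. Taking a = 12/13: M21 - M12 = 0, M13 - M31 = 0, M32 - M23 = -240/169, giving b12 = 0, b13 = 0, b23 = 5/13, i.e. R = 12/13 + 5/13*γ23.
Its γ23 coefficient is already positive.
Answer: 12/13 + 5/13*γ23. Note: both R and -R realise this M (trace 407/169); the covering map identifies them, and the γ23-coefficient sign is the tie-breaker.


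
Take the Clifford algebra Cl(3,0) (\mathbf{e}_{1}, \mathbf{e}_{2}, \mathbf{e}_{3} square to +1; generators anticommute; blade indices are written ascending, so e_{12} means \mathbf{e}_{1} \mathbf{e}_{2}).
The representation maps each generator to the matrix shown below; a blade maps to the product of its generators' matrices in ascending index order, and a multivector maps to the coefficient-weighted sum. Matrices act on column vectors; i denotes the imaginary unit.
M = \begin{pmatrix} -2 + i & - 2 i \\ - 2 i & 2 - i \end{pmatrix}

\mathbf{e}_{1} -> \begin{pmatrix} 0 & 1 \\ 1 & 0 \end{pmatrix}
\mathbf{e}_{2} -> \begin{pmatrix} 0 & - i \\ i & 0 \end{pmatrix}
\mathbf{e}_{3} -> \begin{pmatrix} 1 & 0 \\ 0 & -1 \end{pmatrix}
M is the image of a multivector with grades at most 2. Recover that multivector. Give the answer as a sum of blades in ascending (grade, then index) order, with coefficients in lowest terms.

Method: 1, rho(e_{1}), rho(e_{2}), rho(e_{3}) form a trace-orthogonal basis of the 2x2 complex matrices (tr(X Y) = 2 if X = Y, else 0), so M = m0*1 + m1*rho(e_{1}) + m2*rho(e_{2}) + m3*rho(e_{3}) with m0 = tr(M)/2 = 0, m1 = tr(M rho(e_{1}))/2 = - 2 i, m2 = tr(M rho(e_{2}))/2 = 0, m3 = tr(M rho(e_{3}))/2 = -2 + i.
Multiplying table entries, the bivector images are rho(e_{12}) = i*rho(e_{3}), rho(e_{13}) = -i*rho(e_{2}), rho(e_{23}) = i*rho(e_{1}); with real blade coefficients the real parts of m0..m3 are the coefficients of 1, e_{1}, e_{2}, e_{3} and the imaginary parts give the bivectors (e_{23}: Im m1, e_{13}: -Im m2, e_{12}: Im m3).
Answer: -2 e_{3} + e_{12} - 2 e_{23}


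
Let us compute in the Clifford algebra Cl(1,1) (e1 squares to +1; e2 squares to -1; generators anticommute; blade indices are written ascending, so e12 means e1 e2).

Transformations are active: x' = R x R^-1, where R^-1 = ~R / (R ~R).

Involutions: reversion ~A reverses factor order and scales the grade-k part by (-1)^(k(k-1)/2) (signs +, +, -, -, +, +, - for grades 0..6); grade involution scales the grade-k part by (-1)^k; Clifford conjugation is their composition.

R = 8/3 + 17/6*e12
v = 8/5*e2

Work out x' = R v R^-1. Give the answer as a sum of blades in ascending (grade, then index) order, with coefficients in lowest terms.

~R = 8/3 - 17/6*e12, and R ~R = -11/12, so R^-1 = ~R / (-11/12).
R v = -68/15*e1 + 64/15*e2
Answer: 4352/165*e1 - 872/33*e2


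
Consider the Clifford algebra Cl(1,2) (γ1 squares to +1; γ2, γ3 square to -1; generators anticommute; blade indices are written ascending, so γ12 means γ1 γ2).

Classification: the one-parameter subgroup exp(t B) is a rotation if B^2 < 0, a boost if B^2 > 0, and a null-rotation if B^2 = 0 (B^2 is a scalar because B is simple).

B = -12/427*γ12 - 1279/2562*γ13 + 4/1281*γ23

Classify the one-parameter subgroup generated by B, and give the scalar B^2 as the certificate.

B^2 term by term: the squares give (-12/427)^2*(γ12)^2 + (-1279/2562)^2*(γ13)^2 + (4/1281)^2*(γ23)^2 = 144/182329*(+1) + 1635841/6563844*(+1) + 16/1640961*(-1) = 1/4 (each basis 2-blade squares to minus the product of its generators' squares); cross terms between blades sharing an index anticommute and cancel. So B^2 = 1/4.
Answer: boost, certificate B^2 = 1/4. Certificate logic: 1/4 is a conjugation-invariant scalar, so its sign fixes rotation versus boost versus null-rotation outright.


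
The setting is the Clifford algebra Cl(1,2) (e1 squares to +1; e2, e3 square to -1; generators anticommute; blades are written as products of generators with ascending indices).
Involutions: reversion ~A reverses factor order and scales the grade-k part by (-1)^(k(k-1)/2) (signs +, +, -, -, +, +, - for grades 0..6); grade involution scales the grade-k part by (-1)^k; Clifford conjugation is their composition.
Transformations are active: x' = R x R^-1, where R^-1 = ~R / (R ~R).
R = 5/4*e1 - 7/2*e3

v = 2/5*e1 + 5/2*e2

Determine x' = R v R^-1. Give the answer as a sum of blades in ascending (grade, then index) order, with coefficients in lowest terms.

~R = 5/4*e1 - 7/2*e3, and R ~R = -171/16, so R^-1 = ~R / (-171/16).
R v = 1/2 + 25/8*e1 e2 + 7/5*e1 e3 + 35/4*e2 e3
Answer: -442/855*e1 - 5/2*e2 + 56/171*e3


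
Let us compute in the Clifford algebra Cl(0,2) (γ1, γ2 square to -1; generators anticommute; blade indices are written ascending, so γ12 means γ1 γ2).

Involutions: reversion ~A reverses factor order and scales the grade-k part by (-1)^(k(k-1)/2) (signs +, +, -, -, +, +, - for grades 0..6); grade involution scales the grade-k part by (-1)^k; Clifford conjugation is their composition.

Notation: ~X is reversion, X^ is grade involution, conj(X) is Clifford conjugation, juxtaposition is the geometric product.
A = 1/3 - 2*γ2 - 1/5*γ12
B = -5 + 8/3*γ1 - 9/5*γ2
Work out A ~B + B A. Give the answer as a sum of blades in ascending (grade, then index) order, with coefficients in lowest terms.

first term: -79/15 + 119/225*γ1 + 133/15*γ2 + 19/3*γ12
second term: -79/15 + 281/225*γ1 + 149/15*γ2 - 13/3*γ12
Answer: -158/15 + 16/9*γ1 + 94/5*γ2 + 2*γ12


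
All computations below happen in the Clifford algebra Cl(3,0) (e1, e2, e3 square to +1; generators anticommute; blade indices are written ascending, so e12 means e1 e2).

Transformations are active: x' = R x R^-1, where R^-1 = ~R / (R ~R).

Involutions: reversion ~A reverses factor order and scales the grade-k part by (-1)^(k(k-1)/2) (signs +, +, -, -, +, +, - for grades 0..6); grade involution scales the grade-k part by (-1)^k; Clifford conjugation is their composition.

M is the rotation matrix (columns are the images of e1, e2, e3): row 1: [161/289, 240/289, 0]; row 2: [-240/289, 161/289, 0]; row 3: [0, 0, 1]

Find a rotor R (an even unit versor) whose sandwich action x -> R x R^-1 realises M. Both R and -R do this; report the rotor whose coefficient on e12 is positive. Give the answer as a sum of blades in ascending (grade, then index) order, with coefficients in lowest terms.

Method: write R = a + b12*e12 + b13*e13 + b23*e23 with a^2 + b12^2 + b13^2 + b23^2 = 1 (so R^-1 = ~R). Expanding the columns R e_j ~R gives tr M = 4a^2 - 1 and, from the antisymmetric part, M21 - M12 = -4a*b12, M13 - M31 = 4a*b13, M32 - M23 = -4a*b23.
Here tr M = 611/289, so a^2 = (1 + tr M)/4 = 225/289 and a = ±15/17. Taking a = 15/17: M21 - M12 = -480/289, M13 - M31 = 0, M32 - M23 = 0, giving b12 = 8/17, b13 = 0, b23 = 0, i.e. R = 15/17 + 8/17*e12.
Its e12 coefficient is already positive.
Answer: 15/17 + 8/17*e12. Key observation: the double cover Spin(3) -> SO(3) sends R and -R to the same matrix (trace 611/289 here), so the stated sign of the e12 coefficient is what selects one sheet.
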